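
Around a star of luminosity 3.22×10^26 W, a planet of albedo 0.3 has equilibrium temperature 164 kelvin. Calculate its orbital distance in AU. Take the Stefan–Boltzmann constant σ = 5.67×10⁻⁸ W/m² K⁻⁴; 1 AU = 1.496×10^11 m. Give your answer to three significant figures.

Required flux: S = 4σT⁴/(1−α) = 234.4 W/m².
From L = 4πd²S, d = √(3.22×10^26/(4π·234.4)) = 3.306×10^11 m = 2.210 AU.

2.21 AU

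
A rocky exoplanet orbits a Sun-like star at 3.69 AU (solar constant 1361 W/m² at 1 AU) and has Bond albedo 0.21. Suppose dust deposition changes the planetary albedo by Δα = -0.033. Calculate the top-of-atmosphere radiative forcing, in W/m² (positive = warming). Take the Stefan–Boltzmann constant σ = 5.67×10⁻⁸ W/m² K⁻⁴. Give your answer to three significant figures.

0.825 W/m²

Irradiance scales as 1/d², so S = 1361 W/m² × (1/3.69)² = 99.96 W/m².
ΔF = −(S/4)Δα = −(99.96/4)×(-0.033) = 0.8246 W/m².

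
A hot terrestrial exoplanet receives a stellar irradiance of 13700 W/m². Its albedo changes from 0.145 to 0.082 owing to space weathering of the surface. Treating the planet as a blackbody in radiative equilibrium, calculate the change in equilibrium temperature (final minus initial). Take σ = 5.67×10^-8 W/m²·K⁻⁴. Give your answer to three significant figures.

Initial: T₁ = [S(1−0.145)/(4σ)]^(1/4) = 476.7 K.
With α = 0.082, T₂ = 485.3 K.
Change: 485.3 − 476.7 = 8.549 K.

8.55 K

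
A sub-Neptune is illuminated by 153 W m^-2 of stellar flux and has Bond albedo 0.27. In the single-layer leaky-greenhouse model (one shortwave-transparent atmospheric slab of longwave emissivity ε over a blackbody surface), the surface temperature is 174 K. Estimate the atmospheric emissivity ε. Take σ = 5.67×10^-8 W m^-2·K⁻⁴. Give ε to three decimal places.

TOA balance gives T_e = 149.0 K.
Inverting T_s⁴ = 2T_e⁴/(2−ε): (T_e/T_s)⁴ = 0.5372, so ε = 2(1 − 0.5372) = 0.9255.

0.926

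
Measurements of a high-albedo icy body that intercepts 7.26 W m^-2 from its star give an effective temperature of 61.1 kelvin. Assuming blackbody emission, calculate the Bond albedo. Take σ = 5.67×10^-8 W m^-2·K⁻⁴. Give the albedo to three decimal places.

Rearranging the radiative balance, α = 1 − 4σT⁴/S.
σT⁴ = 0.7902 W m^-2, so 4σT⁴ = 3.161 W m^-2.
Hence α = 1 − 3.161/7.260 = 0.5646.

0.565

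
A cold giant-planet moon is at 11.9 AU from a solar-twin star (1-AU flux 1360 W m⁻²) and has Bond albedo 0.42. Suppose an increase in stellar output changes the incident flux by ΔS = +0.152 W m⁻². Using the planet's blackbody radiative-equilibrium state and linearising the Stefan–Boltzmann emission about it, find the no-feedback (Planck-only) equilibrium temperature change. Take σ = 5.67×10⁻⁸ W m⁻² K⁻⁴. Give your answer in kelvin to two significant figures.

0.28 K

By the inverse-square law, S = 1360/11.9² = 9.604 W m⁻².
Unperturbed T_e = [9.604·(1−0.42)/(4σ)]^¼ = 70.40 K.
ΔF = Δ[S(1−α)]/4 = (1−0.42)·+0.152/4 = 0.02204 W m⁻².
The Planck feedback parameter is 4σT_e³ = 0.07913 W m⁻²/K.
Hence the no-feedback warming is ΔF/(4σT_e³) = 0.279 K.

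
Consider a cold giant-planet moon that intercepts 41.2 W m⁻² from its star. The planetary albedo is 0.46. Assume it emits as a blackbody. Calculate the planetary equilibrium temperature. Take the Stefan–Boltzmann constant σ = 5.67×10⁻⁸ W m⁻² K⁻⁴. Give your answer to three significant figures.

Averaging over the sphere, the absorbed flux is S(1−α)/4 = 5.562 W m⁻².
In equilibrium σT⁴ equals this, so T = 99.52 K.

99.5 K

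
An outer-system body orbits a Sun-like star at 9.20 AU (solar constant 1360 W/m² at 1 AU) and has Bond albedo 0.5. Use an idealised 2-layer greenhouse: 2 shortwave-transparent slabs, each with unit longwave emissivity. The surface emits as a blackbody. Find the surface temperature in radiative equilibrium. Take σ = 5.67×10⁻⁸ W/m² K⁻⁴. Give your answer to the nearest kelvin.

102 K

By the inverse-square law, S = 1360/9.20² = 16.07 W/m².
OLR = S(1−α)/4 = 2.009 W/m²; the top layer radiates at T_e = 77.15 K.
Layer-by-layer balance gives σT_s⁴ = (N+1)σT_e⁴, so T_s = 3^¼·77.15 = 101.5 K.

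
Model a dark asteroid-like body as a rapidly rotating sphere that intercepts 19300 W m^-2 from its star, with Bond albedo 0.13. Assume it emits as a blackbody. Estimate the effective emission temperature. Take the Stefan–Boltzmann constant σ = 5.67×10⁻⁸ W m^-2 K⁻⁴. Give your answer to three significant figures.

522 kelvin

Absorbed flux (global mean): S(1−α)/4 = 19300·0.87/4 = 4198 W m^-2.
In equilibrium σT⁴ equals this, so T = 521.6 K.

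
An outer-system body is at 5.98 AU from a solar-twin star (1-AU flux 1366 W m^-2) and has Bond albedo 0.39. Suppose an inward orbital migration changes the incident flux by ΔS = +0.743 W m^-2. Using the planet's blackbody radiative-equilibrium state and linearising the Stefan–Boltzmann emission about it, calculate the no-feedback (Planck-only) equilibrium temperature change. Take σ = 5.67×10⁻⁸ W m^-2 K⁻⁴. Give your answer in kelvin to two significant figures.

0.49 kelvin

By the inverse-square law, S = 1366/5.98² = 38.20 W m^-2.
The baseline emission temperature is T_e = 100.7 K.
TOA radiative forcing: ΔF = (1−α)ΔS/4 = 0.61·(+0.743)/4 = 0.1133 W m^-2.
Planck response: λ_P = 4σT_e³ = 4·5.67×10⁻⁸·(100.7)³ = 0.2314 W m^-2/K.
Hence the no-feedback warming is ΔF/(4σT_e³) = 0.490 K.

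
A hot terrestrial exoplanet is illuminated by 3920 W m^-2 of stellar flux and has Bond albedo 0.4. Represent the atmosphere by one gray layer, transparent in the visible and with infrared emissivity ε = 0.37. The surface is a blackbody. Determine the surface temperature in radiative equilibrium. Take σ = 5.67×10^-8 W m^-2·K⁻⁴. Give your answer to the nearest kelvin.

Effective emission temperature (TOA balance): σT_e⁴ = S(1−α)/4 = 588.0 W m^-2 → T_e = 319.1 K.
The surface balance (absorbed SW + ε·downward IR = σT_s⁴) with T_a⁴ = T_s⁴/2 reduces to T_s = T_e·[2/(2−ε)]^¼ = 335.9 K.

336 K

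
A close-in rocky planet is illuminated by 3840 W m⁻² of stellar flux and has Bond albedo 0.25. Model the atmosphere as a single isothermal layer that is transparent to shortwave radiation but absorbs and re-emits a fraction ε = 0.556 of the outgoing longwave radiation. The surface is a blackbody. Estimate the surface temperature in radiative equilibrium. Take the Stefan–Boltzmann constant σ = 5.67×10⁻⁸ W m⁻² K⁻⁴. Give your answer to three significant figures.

At the top of the atmosphere, σT_e⁴ = S(1−α)/4 = 720.0 W m⁻², giving T_e = 335.7 K.
Surface balance with a leaky layer gives σT_s⁴ = σT_e⁴·2/(2−ε), so T_s = T_e·[2/(2−0.556)]^(1/4) = 364.2 K.

364 K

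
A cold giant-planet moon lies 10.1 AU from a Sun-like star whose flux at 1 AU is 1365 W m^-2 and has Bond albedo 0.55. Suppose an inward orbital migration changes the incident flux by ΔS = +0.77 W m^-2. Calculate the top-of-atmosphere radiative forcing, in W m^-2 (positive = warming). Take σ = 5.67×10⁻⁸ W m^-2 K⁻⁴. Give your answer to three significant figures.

0.0866 W m^-2

Irradiance scales as 1/d², so S = 1365 W m^-2 × (1/10.1)² = 13.38 W m^-2.
Only a fraction (1−α) is absorbed and it's spread over 4πR², so ΔF = (1−α)ΔS/4 = 0.08662 W m^-2.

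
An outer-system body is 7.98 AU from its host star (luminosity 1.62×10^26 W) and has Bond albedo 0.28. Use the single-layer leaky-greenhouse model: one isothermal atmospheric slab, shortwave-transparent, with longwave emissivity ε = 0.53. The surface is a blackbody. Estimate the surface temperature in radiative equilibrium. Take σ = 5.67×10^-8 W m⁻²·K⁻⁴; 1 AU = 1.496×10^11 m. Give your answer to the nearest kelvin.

79 kelvin

Orbital distance: d = 7.98 AU = 1.194×10^12 m.
S = L/(4πd²) = 9.046 W m⁻².
At the top of the atmosphere, σT_e⁴ = S(1−α)/4 = 1.628 W m⁻², giving T_e = 73.20 K.
The surface balance (absorbed SW + ε·downward IR = σT_s⁴) with T_a⁴ = T_s⁴/2 reduces to T_s = T_e·[2/(2−ε)]^¼ = 79.06 K.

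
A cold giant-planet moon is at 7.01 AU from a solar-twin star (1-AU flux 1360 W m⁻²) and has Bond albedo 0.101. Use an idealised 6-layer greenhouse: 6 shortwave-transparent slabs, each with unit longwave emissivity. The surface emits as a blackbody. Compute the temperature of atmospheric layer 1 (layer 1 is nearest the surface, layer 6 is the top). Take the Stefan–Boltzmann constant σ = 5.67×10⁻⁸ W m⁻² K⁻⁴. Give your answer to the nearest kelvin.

160 kelvin

Irradiance scales as 1/d², so S = 1360 W m⁻² × (1/7.01)² = 27.68 W m⁻².
OLR = S(1−α)/4 = 6.220 W m⁻²; the top layer radiates at T_e = 102.3 K.
In the N-layer model, layer k (counted from the surface) has T_k = (N+1−k)^(1/4)·T_e.
T_1 = (6)^(1/4)·102.3 = 160.2 K.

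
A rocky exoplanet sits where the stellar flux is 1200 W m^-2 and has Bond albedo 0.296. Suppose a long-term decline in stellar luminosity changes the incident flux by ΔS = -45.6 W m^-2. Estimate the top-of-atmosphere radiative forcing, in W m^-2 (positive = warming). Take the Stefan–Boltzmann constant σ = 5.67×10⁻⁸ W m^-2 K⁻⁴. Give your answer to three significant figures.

TOA radiative forcing: ΔF = (1−α)ΔS/4 = 0.704·(-45.6)/4 = -8.026 W m^-2.

-8.03 W m^-2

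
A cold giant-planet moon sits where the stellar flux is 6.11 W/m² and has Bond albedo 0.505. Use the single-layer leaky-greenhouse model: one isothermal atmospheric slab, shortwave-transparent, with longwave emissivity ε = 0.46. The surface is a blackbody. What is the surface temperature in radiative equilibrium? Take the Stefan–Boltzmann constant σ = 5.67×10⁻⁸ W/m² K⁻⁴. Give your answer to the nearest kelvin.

Effective emission temperature (TOA balance): σT_e⁴ = S(1−α)/4 = 0.7561 W/m² → T_e = 60.43 K.
Surface balance with a leaky layer gives σT_s⁴ = σT_e⁴·2/(2−ε), so T_s = T_e·[2/(2−0.46)]^(1/4) = 64.51 K.

65 K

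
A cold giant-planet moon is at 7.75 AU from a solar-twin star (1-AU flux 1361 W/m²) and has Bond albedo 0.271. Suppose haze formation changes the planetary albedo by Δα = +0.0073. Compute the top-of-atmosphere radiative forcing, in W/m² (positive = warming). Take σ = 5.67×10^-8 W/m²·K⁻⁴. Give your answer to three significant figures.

-0.0414 W/m²

Irradiance scales as 1/d², so S = 1361 W/m² × (1/7.75)² = 22.66 W/m².
TOA radiative forcing: ΔF = −S·Δα/4 = −22.66·(+0.0073)/4 = -0.04135 W/m².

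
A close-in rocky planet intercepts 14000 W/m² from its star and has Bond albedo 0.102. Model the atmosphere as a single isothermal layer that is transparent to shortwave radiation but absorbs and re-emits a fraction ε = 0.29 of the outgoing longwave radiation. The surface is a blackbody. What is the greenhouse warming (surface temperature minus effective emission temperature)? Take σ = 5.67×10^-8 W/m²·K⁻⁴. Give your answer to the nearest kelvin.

Effective emission temperature (TOA balance): σT_e⁴ = S(1−α)/4 = 3143 W/m² → T_e = 485.2 K.
For a single slab of emissivity ε, T_s⁴ = 2T_e⁴/(2−ε); thus T_s = 485.2·(1.17)^(1/4) = 504.6 K.
The atmosphere warms the surface by 19.38 K.

19 K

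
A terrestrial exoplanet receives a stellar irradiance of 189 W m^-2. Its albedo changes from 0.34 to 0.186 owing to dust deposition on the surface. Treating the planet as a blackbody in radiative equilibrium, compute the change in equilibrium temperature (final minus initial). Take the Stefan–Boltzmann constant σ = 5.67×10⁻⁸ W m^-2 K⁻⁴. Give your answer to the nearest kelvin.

With α = 0.34, T₁ = 153.1 K.
After:  T₂ = [189.0·0.814/(4σ)]^(1/4) = 161.4 K.
ΔT = T₂ − T₁ = 8.243 K.

8 K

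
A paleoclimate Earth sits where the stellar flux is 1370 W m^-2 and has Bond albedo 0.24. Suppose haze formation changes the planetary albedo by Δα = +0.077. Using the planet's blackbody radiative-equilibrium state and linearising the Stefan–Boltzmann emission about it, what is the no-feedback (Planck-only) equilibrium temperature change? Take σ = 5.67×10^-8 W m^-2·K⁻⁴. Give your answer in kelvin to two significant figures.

-6.6 K

Reference equilibrium: T_e = [S(1−α)/(4σ)]^(1/4) = 260.3 K.
ΔF = −(S/4)Δα = −(1370/4)×(+0.077) = -26.37 W m^-2.
Linearising σT⁴ gives d(σT⁴)/dT = 4σT_e³ = 4.000 W m^-2 per K.
Hence the no-feedback warming is ΔF/(4σT_e³) = -6.59 K.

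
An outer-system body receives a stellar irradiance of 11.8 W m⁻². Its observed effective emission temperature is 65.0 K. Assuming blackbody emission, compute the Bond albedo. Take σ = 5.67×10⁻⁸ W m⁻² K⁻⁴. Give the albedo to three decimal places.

0.657

Rearranging the radiative balance, α = 1 − 4σT⁴/S.
4σT⁴ = 4·5.67×10⁻⁸·(65.0)⁴ = 4.049 W m⁻².
Hence α = 1 − 4.049/11.80 = 0.6569.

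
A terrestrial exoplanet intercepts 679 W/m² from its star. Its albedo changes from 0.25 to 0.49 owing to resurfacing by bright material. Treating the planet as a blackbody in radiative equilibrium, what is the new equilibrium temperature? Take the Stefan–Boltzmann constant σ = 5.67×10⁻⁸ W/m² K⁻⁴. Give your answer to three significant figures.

198 K

New equilibrium: T₂ = [(1−0.49)·679.0/(4σ)]^(1/4) = 197.7 K.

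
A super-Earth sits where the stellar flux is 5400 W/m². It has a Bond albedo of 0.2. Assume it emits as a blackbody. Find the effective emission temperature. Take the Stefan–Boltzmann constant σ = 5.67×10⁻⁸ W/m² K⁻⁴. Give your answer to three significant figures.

The planet absorbs (1−α)S over its disc πR² and re-emits over 4πR², so the mean absorbed flux is (1−0.2)·5400/4 = 1080 W/m².
Balancing against σT⁴: T = (1080/5.67×10⁻⁸)^(1/4) = 371.5 K.

372 K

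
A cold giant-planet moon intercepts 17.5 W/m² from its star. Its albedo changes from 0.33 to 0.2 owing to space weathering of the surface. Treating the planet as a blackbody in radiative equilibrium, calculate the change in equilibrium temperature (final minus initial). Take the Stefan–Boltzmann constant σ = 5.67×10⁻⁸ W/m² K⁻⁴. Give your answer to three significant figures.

Initial: T₁ = [S(1−0.33)/(4σ)]^(1/4) = 84.79 K.
Final:   T₂ = [S(1−0.2)/(4σ)]^(1/4) = 88.64 K.
ΔT = T₂ − T₁ = 3.844 K.

3.84 K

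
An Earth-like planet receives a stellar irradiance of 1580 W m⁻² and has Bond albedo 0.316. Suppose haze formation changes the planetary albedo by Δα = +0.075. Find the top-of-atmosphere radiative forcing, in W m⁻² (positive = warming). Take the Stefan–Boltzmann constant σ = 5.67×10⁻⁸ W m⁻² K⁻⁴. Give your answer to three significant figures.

-29.6 W m⁻²

The change in absorbed flux is Δ[S(1−α)/4] = −SΔα/4 = -29.62 W m⁻².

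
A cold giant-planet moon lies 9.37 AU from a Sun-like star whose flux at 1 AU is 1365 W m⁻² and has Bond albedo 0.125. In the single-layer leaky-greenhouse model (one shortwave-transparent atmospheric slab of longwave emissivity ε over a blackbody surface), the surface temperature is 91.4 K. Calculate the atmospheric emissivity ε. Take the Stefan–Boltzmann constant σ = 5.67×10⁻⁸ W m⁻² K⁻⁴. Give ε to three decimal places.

0.281

Flux at the orbit: S = 1365/(9.37)² = 15.55 W m⁻².
First, T_e = [15.55·(1−0.125)/(4σ)]^(1/4) = 88.00 K.
T_s⁴ = T_e⁴·2/(2−ε) → ε = 2 − 2(T_e/T_s)⁴ = 2 − 2·(88.00/91.4)⁴ = 0.2810.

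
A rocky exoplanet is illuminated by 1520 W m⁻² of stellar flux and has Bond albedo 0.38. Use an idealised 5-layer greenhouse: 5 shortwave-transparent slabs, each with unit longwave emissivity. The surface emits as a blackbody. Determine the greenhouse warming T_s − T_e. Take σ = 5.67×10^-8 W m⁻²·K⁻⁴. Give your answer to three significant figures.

143 K

The effective emission temperature is T_e = [S(1−α)/(4σ)]^¼ = 253.9 K.
Surface: T_s = (6)^¼·T_e = 397.4 K.
So the greenhouse effect raises the surface by 397.4 − 253.9 = 143.5 K.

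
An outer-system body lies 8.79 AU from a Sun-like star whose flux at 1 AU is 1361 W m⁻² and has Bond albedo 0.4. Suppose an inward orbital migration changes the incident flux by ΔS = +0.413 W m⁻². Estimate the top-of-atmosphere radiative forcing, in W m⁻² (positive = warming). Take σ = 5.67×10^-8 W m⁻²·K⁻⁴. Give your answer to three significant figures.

Flux at the orbit: S = 1361/(8.79)² = 17.61 W m⁻².
Only a fraction (1−α) is absorbed and it's spread over 4πR², so ΔF = (1−α)ΔS/4 = 0.06195 W m⁻².

0.0619 W m⁻²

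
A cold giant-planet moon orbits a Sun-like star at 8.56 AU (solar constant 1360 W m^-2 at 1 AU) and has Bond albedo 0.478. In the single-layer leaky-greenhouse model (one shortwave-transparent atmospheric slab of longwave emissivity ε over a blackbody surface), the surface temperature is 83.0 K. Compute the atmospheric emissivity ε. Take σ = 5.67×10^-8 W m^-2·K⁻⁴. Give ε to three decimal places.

0.200

By the inverse-square law, S = 1360/8.56² = 18.56 W m^-2.
TOA balance gives T_e = 80.85 K.
T_s⁴ = T_e⁴·2/(2−ε) → ε = 2 − 2(T_e/T_s)⁴ = 2 − 2·(80.85/83.0)⁴ = 0.1997.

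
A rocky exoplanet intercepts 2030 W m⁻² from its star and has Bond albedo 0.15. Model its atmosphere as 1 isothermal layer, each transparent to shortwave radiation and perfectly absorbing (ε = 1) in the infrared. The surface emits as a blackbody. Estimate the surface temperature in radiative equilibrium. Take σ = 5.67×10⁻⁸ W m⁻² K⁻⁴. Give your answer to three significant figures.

351 K

OLR = S(1−α)/4 = 431.4 W m⁻²; the top layer radiates at T_e = 295.3 K.
For an N-layer opaque stack, T_s⁴ = (N+1)T_e⁴, hence T_s = (2)^(1/4)×295.3 K = 351.2 K.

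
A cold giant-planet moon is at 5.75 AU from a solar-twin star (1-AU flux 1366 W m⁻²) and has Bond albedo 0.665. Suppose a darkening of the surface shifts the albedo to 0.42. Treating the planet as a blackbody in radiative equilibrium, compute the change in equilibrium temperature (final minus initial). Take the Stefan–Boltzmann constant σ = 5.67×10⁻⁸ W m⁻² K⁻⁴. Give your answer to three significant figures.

Irradiance scales as 1/d², so S = 1366 W m⁻² × (1/5.75)² = 41.32 W m⁻².
Before: T₁ = [41.32·0.335/(4σ)]^(1/4) = 88.39 K.
Final:   T₂ = [S(1−0.42)/(4σ)]^(1/4) = 101.4 K.
ΔT = T₂ − T₁ = 13.00 K.

13.0 kelvin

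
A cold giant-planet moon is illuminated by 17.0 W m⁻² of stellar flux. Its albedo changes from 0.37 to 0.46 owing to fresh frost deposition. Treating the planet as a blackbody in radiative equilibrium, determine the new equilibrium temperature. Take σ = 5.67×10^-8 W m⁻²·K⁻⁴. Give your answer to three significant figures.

With the new albedo, S(1−α₂)/4 = 2.295 W m⁻², so T₂ = 79.76 K.

79.8 kelvin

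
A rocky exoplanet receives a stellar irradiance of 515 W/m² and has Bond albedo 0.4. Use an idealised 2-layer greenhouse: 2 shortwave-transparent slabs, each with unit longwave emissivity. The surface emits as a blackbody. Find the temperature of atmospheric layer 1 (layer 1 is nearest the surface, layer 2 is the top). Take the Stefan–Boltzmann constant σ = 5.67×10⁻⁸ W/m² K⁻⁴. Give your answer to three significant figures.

OLR = S(1−α)/4 = 77.25 W/m²; the top layer radiates at T_e = 192.1 K.
Each opaque layer satisfies 2T_j⁴ = T_{j−1}⁴ + T_{j+1}⁴, giving T_k⁴ = (N+1−k)T_e⁴.
T_1 = (2)^(1/4)·192.1 = 228.5 K.

228 K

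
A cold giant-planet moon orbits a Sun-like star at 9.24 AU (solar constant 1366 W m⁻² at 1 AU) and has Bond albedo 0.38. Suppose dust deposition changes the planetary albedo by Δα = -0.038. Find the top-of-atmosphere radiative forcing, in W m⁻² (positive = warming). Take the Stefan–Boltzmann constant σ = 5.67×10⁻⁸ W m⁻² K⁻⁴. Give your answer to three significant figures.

By the inverse-square law, S = 1366/9.24² = 16.00 W m⁻².
ΔF = −(S/4)Δα = −(16.00/4)×(-0.038) = 0.1520 W m⁻².

0.152 W m⁻²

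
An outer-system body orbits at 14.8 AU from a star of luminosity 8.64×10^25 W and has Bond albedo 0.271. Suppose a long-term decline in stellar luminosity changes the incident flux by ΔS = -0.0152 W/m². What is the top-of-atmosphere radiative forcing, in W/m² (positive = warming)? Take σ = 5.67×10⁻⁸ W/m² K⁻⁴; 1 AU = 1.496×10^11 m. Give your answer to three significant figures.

Orbital distance: d = 14.8 AU = 2.214×10^12 m.
Spreading L over a sphere of radius d: S = 8.64×10^25/(4π·2.21×10^12²) = 1.403 W/m².
Only a fraction (1−α) is absorbed and it's spread over 4πR², so ΔF = (1−α)ΔS/4 = -0.002770 W/m².

-0.00277 W/m²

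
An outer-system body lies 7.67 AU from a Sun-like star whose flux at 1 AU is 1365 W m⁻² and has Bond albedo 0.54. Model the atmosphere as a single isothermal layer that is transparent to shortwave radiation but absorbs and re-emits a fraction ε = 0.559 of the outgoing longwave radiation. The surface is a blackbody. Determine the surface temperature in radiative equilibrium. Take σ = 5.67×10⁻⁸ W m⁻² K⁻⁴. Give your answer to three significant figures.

89.9 K

By the inverse-square law, S = 1365/7.67² = 23.20 W m⁻².
At the top of the atmosphere, σT_e⁴ = S(1−α)/4 = 2.668 W m⁻², giving T_e = 82.83 K.
For a single slab of emissivity ε, T_s⁴ = 2T_e⁴/(2−ε); thus T_s = 82.83·(1.388)^(1/4) = 89.90 K.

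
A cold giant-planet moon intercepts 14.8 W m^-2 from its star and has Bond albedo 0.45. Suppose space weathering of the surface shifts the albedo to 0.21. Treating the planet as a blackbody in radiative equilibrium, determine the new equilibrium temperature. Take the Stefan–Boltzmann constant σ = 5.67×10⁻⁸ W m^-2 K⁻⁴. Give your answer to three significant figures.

84.7 K

New equilibrium: T₂ = [(1−0.21)·14.80/(4σ)]^(1/4) = 84.73 K.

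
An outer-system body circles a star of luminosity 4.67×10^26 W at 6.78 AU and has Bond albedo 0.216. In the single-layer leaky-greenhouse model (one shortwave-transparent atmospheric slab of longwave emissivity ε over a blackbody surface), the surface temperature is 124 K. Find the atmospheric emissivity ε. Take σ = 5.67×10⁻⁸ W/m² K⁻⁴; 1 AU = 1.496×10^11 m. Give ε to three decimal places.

Orbital distance: d = 6.78 AU = 1.014×10^12 m.
Flux at the orbit: S = L/(4πd²) = 4.67×10^26/(4π·(1.01×10^12)²) = 36.12 W/m².
Effective temperature: T_e = [S(1−α)/(4σ)]^(1/4) = 105.7 K.
T_s⁴ = T_e⁴·2/(2−ε) → ε = 2 − 2(T_e/T_s)⁴ = 2 − 2·(105.7/124)⁴ = 0.9437.

0.944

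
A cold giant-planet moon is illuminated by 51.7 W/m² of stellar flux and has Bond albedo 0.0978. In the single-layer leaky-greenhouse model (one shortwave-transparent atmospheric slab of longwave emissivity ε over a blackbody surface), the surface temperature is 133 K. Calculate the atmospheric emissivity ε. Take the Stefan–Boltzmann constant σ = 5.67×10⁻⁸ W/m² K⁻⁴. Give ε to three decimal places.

0.685

TOA balance gives T_e = 119.8 K.
T_s⁴ = T_e⁴·2/(2−ε) → ε = 2 − 2(T_e/T_s)⁴ = 2 − 2·(119.8/133)⁴ = 0.6855.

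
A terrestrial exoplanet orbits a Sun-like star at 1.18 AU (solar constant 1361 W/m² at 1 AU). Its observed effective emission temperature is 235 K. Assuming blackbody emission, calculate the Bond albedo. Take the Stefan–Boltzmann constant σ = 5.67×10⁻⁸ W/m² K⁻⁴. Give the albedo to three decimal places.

By the inverse-square law, S = 1361/1.18² = 977.4 W/m².
From σT⁴ = S(1−α)/4 we invert for α: 1−α = 4σT⁴/S.
σT⁴ = 172.9 W/m², so 4σT⁴ = 691.7 W/m².
Hence α = 1 − 691.7/977.4 = 0.2923.

0.292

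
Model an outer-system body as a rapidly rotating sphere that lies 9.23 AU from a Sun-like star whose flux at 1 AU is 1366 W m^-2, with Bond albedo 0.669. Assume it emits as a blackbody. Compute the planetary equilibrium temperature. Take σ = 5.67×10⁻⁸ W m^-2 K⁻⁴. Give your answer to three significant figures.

69.6 kelvin

By the inverse-square law, S = 1366/9.23² = 16.03 W m^-2.
The planet absorbs (1−α)S over its disc πR² and re-emits over 4πR², so the mean absorbed flux is (1−0.669)·16.03/4 = 1.327 W m^-2.
Set σT⁴ = 1.327 → T = (1.327/σ)^(1/4) = 69.55 K.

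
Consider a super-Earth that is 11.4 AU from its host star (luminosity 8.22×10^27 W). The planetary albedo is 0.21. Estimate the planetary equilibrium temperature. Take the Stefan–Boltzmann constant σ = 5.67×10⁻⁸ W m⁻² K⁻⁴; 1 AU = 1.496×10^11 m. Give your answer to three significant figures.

Orbital distance: d = 11.4 AU = 1.705×10^12 m.
Flux at the orbit: S = L/(4πd²) = 8.22×10^27/(4π·(1.71×10^12)²) = 224.9 W m⁻².
Absorbed flux (global mean): S(1−α)/4 = 224.9·0.79/4 = 44.42 W m⁻².
In equilibrium σT⁴ equals this, so T = 167.3 K.

167 kelvin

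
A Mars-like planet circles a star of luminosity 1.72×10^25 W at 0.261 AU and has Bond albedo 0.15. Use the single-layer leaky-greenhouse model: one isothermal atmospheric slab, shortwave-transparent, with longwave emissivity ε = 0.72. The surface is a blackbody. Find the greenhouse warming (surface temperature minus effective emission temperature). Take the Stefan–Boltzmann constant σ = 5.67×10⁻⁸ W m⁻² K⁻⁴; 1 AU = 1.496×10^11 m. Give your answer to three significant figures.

d = 0.261 × 1.496×10^11 m = 3.905×10^10 m.
S = L/(4πd²) = 897.8 W m⁻².
Effective emission temperature (TOA balance): σT_e⁴ = S(1−α)/4 = 190.8 W m⁻² → T_e = 240.8 K.
Surface balance with a leaky layer gives σT_s⁴ = σT_e⁴·2/(2−ε), so T_s = T_e·[2/(2−0.72)]^(1/4) = 269.3 K.
T_s − T_e = 269.3 − 240.8 = 28.43 K.

28.4 kelvin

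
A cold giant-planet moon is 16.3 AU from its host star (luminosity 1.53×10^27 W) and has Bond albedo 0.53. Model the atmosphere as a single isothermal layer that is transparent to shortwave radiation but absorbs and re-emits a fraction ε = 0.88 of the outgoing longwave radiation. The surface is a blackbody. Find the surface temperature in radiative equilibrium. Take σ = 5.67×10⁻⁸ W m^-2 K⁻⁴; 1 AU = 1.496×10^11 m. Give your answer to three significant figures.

Orbital distance: d = 16.3 AU = 2.438×10^12 m.
Flux at the orbit: S = L/(4πd²) = 1.53×10^27/(4π·(2.44×10^12)²) = 20.48 W m^-2.
At the top of the atmosphere, σT_e⁴ = S(1−α)/4 = 2.406 W m^-2, giving T_e = 80.71 K.
For a single slab of emissivity ε, T_s⁴ = 2T_e⁴/(2−ε); thus T_s = 80.71·(1.786)^(1/4) = 93.30 K.

93.3 K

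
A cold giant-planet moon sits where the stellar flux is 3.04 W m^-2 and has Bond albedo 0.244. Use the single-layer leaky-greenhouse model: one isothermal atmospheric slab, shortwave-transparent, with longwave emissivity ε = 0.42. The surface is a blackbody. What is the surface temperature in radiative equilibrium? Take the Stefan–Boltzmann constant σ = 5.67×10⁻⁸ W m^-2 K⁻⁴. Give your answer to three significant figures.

The planet radiates to space at T_e = [S(1−α)/(4σ)]^(1/4) = 56.42 K.
Surface balance with a leaky layer gives σT_s⁴ = σT_e⁴·2/(2−ε), so T_s = T_e·[2/(2−0.42)]^(1/4) = 59.85 K.

59.8 K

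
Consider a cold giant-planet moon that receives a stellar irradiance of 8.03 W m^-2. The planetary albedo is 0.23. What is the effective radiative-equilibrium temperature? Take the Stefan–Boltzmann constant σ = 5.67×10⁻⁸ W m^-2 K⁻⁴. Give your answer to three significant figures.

The planet absorbs (1−α)S over its disc πR² and re-emits over 4πR², so the mean absorbed flux is (1−0.23)·8.030/4 = 1.546 W m^-2.
Set σT⁴ = 1.546 → T = (1.546/σ)^(1/4) = 72.26 K.

72.3 kelvin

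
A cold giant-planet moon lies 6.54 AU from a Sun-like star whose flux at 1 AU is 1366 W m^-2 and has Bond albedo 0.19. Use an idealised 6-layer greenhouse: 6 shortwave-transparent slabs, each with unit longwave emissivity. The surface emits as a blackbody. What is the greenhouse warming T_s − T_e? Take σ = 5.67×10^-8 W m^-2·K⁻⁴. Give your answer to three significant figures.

By the inverse-square law, S = 1366/6.54² = 31.94 W m^-2.
The effective emission temperature is T_e = [S(1−α)/(4σ)]^¼ = 103.3 K.
Surface: T_s = (7)^¼·T_e = 168.1 K.
So the greenhouse effect raises the surface by 168.1 − 103.3 = 64.75 K.

64.8 kelvin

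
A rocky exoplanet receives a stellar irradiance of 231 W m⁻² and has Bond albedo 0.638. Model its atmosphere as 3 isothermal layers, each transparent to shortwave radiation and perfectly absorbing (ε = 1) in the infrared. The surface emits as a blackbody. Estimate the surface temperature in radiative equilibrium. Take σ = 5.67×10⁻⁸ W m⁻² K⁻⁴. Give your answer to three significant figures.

196 kelvin

OLR = S(1−α)/4 = 20.91 W m⁻²; the top layer radiates at T_e = 138.6 K.
For an N-layer opaque stack, T_s⁴ = (N+1)T_e⁴, hence T_s = (4)^(1/4)×138.6 K = 196.0 K.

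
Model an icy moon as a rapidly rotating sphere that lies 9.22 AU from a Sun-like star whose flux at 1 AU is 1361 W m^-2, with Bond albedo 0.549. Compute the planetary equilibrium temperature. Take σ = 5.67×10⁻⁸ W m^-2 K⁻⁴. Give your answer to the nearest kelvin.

Irradiance scales as 1/d², so S = 1361 W m^-2 × (1/9.22)² = 16.01 W m^-2.
Averaging over the sphere, the absorbed flux is S(1−α)/4 = 1.805 W m^-2.
In equilibrium σT⁴ equals this, so T = 75.12 K.

75 K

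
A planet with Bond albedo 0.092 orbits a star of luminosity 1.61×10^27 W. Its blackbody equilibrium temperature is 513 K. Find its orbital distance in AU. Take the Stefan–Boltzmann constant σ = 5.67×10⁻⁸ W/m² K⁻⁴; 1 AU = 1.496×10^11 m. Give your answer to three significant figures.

Energy balance gives S = 4σT⁴/(1−α) = 17300 W/m².
S = L/(4πd²) → d = √(L/4πS) = √(1.61×10^27/(4π·17300)) = 8.606×10^10 m = 0.5753 AU.

0.575 AU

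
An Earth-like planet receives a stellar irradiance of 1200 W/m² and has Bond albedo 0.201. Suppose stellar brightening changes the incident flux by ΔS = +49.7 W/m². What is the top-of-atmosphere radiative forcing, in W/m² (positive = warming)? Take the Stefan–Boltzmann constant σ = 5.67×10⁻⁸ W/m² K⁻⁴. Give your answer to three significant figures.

TOA radiative forcing: ΔF = (1−α)ΔS/4 = 0.799·(+49.7)/4 = 9.928 W/m².

9.93 W/m²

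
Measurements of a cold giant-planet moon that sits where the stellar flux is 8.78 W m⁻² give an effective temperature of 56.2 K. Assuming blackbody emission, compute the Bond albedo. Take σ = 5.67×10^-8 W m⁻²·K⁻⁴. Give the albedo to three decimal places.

0.742

Rearranging the radiative balance, α = 1 − 4σT⁴/S.
4σT⁴ = 4·5.67×10⁻⁸·(56.2)⁴ = 2.262 W m⁻².
1−α = 2.262/8.780 = 0.2577, so α = 0.7423.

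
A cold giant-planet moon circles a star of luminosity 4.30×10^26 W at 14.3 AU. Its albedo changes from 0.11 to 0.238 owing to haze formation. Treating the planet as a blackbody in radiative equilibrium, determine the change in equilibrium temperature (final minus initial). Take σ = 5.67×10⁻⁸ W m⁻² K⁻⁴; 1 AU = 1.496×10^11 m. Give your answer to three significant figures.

-2.80 K

d = 14.3 × 1.496×10^11 m = 2.139×10^12 m.
S = L/(4πd²) = 7.477 W m⁻².
Before: T₁ = [7.477·0.89/(4σ)]^(1/4) = 73.60 K.
After:  T₂ = [7.477·0.762/(4σ)]^(1/4) = 70.80 K.
ΔT = T₂ − T₁ = -2.802 K.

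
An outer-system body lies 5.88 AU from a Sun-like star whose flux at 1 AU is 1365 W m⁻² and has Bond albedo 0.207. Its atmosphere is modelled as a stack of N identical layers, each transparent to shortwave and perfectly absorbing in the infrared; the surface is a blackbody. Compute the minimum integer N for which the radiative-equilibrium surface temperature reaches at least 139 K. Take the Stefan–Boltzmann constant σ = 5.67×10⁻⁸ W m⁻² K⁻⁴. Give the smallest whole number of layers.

2

Flux at the orbit: S = 1365/(5.88)² = 39.48 W m⁻².
The effective emission temperature is T_e = [S(1−α)/(4σ)]^¼ = 108.4 K.
Since T_s⁴ = (N+1)T_e⁴, we need N ≥ (T_s/T_e)⁴ − 1 = 1.704.
Rounding up, N = 2.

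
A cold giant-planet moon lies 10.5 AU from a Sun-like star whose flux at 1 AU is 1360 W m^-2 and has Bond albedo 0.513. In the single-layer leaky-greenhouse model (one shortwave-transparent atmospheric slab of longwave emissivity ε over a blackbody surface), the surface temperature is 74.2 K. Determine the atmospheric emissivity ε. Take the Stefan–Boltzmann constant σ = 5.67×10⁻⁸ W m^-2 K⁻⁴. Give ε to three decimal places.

0.252

Irradiance scales as 1/d², so S = 1360 W m^-2 × (1/10.5)² = 12.34 W m^-2.
TOA balance gives T_e = 71.74 K.
Since (2−ε)/2 = (T_e/T_s)⁴ = 0.8738, ε = 0.2523.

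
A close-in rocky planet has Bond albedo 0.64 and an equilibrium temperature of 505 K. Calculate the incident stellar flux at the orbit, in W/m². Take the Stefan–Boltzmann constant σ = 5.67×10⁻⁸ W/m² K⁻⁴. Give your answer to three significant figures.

41000 W/m²

From S(1−α)/4 = σT⁴: S = 4σT⁴/(1−α).
The emitted flux is σT⁴ = 3688 W/m².
S = 4·3688/0.36 = 40970 W/m².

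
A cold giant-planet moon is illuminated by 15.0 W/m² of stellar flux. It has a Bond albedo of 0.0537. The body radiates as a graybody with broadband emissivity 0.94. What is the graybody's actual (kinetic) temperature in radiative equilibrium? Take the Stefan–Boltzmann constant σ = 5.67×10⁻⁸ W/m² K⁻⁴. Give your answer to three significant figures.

Averaging over the sphere, the absorbed flux is S(1−α)/4 = 3.549 W/m².
Radiative balance εσT⁴ = 3.549 gives T = [3.549/(0.94·σ)]^(1/4) = 90.33 K.

90.3 K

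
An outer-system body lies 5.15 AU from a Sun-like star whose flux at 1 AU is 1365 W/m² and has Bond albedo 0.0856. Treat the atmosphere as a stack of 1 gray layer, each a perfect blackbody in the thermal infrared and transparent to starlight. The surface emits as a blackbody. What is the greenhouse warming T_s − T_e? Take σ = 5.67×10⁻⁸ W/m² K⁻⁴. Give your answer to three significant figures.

By the inverse-square law, S = 1365/5.15² = 51.47 W/m².
Top-of-atmosphere balance: σT_e⁴ = S(1−α)/4 = 11.77 W/m² → T_e = 120.0 K.
T_s = (N+1)^(1/4)·T_e = 142.7 K.
So the greenhouse effect raises the surface by 142.7 − 120.0 = 22.71 K.

22.7 K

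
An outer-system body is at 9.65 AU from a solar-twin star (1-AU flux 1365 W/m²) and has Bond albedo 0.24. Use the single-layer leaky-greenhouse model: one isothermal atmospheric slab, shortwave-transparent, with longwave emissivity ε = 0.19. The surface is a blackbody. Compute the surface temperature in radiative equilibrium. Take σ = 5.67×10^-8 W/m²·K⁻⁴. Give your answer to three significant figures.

85.8 K

By the inverse-square law, S = 1365/9.65² = 14.66 W/m².
At the top of the atmosphere, σT_e⁴ = S(1−α)/4 = 2.785 W/m², giving T_e = 83.72 K.
The surface balance (absorbed SW + ε·downward IR = σT_s⁴) with T_a⁴ = T_s⁴/2 reduces to T_s = T_e·[2/(2−ε)]^¼ = 85.83 K.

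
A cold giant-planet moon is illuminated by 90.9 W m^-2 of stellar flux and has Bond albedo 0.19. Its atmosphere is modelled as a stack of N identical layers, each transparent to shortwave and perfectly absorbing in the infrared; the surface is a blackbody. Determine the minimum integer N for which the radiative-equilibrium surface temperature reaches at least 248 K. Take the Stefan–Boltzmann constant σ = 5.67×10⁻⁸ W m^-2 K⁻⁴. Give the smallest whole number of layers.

11

The effective emission temperature is T_e = [S(1−α)/(4σ)]^¼ = 134.2 K.
T_s = (N+1)^(1/4)·T_e ≥ 248 K requires N+1 ≥ (T_s/T_e)⁴ = (248/134.2)⁴ = 11.652.
So N ≥ 10.652; the smallest integer is N = 11.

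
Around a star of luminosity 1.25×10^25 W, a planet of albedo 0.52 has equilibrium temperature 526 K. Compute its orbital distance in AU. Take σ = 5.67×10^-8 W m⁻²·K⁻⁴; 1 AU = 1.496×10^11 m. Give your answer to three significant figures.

Required flux: S = 4σT⁴/(1−α) = 36170 W m⁻².
S = L/(4πd²) → d = √(L/4πS) = √(1.25×10^25/(4π·36170)) = 5.244×10^9 m = 0.03505 AU.

0.0351 AU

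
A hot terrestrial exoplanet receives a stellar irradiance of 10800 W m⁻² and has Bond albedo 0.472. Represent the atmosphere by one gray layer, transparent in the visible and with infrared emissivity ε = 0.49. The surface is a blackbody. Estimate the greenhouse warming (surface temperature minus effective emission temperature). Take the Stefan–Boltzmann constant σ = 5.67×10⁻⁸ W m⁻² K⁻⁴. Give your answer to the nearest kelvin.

29 K

At the top of the atmosphere, σT_e⁴ = S(1−α)/4 = 1426 W m⁻², giving T_e = 398.2 K.
The surface balance (absorbed SW + ε·downward IR = σT_s⁴) with T_a⁴ = T_s⁴/2 reduces to T_s = T_e·[2/(2−ε)]^¼ = 427.2 K.
T_s − T_e = 427.2 − 398.2 = 28.98 K.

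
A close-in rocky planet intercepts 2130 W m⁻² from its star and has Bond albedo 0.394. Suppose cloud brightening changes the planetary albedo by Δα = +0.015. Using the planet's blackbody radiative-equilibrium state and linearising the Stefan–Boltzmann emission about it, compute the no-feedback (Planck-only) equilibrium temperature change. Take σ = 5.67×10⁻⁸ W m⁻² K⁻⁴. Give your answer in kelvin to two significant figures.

-1.7 kelvin

Reference equilibrium: T_e = [S(1−α)/(4σ)]^(1/4) = 274.7 K.
The change in absorbed flux is Δ[S(1−α)/4] = −SΔα/4 = -7.987 W m⁻².
The Planck feedback parameter is 4σT_e³ = 4.699 W m⁻²/K.
ΔT₀ = ΔF/λ_P = -7.987/4.699 = -1.70 K.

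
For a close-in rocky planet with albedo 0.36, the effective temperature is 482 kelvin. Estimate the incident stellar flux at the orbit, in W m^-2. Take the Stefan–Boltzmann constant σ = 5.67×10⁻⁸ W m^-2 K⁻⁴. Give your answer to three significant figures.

19100 W m^-2

Invert the energy balance for S: S = 4σT⁴/(1−α).
σT⁴ = 5.67×10⁻⁸·(482)⁴ = 3060 W m^-2.
So S = 4×3060/(1−0.36) = 19130 W m^-2.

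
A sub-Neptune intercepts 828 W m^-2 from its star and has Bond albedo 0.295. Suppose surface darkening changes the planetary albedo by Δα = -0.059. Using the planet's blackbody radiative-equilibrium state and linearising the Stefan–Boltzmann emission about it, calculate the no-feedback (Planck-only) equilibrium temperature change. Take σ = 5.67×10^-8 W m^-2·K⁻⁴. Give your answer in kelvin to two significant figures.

4.7 kelvin

The baseline emission temperature is T_e = 225.2 K.
The change in absorbed flux is Δ[S(1−α)/4] = −SΔα/4 = 12.21 W m^-2.
Planck response: λ_P = 4σT_e³ = 4·5.67×10⁻⁸·(225.2)³ = 2.592 W m^-2/K.
So ΔT₀ = 12.21/2.592 = 4.71 K.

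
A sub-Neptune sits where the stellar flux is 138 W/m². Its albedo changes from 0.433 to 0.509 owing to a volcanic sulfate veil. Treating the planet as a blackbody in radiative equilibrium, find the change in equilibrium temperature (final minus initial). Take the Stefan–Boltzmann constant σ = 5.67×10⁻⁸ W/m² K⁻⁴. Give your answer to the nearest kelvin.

-5 K

With α = 0.433, T₁ = 136.3 K.
After:  T₂ = [138.0·0.491/(4σ)]^(1/4) = 131.5 K.
Change: 131.5 − 136.3 = -4.816 K.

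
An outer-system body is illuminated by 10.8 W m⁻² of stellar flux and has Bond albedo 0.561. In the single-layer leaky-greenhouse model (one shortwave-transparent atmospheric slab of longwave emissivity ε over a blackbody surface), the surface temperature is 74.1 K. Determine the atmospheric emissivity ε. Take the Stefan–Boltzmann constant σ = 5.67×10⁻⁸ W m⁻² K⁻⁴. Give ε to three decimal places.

First, T_e = [10.80·(1−0.561)/(4σ)]^(1/4) = 67.62 K.
Since (2−ε)/2 = (T_e/T_s)⁴ = 0.6934, ε = 0.6132.

0.613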